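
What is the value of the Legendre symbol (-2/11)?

Euler's criterion: (-2/11) ≡ 9^5 (mod 11).
9^2 ≡ 4 (mod 11)
9^4 ≡ 5 (mod 11)
9^5 = 9^(4+1) ≡ 1 (mod 11).
Result is 1, so (-2/11) = 1.

1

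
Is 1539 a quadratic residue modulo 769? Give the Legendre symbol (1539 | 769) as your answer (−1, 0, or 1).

1

First reduce: 1539 ≡ 1 (mod 769).
Reached (1/769) = 1. Collecting the sign flips along the way, the symbol is +1.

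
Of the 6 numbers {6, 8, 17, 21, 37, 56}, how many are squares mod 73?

(6/73) = +1 → QR.
(8/73) = +1 → QR.
(17/73) = -1 → non-residue.
(21/73) = -1 → non-residue.
(37/73) = +1 → QR.
(56/73) = -1 → non-residue.
Total quadratic residues among the 6: 3.

3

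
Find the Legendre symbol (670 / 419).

1

First reduce: 670 ≡ 251 (mod 419).
Reciprocity: 251 ≡ 3 and 419 ≡ 3 (mod 4), so (251/419) = −(419/251).
Reduce top mod 251: now compute (168/251).
Pull out 2^3: since 251 ≡ 3 (mod 8), (2/251) = -1, so (2/251)^3 = -1.
Reciprocity: 21 ≡ 1 and 251 ≡ 3 (mod 4), so (21/251) = +(251/21).
Reduce top mod 21: now compute (20/21).
Pull out 2^2: since 21 ≡ 5 (mod 8), (2/21) = -1, so (2/21)^2 = +1.
Reciprocity: 5 ≡ 1 and 21 ≡ 1 (mod 4), so (5/21) = +(21/5).
Reduce top mod 5: now compute (1/5).
Reached (1/5) = 1. Collecting the sign flips along the way, the symbol is +1.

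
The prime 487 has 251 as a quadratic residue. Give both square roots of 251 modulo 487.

35, 452

Since 487 ≡ 3 (mod 4), a square root of 251 is 251^((487+1)/4) = 251^122 mod 487.
Repeated squaring: 251^2≡178, 251^4≡29, 251^8≡354, 251^16≡157, 251^32≡299, 251^64≡280 (mod 487).
251^122 = 251^(64+32+16+8+2) ≡ 35 (mod 487).
Check: 35² = 1225 ≡ 251 (mod 487). The two roots are 35 and 452.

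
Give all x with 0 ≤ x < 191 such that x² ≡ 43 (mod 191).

59, 132

Since 191 ≡ 3 (mod 4), a square root of 43 is 43^((191+1)/4) = 43^48 mod 191.
Repeated squaring: 43^2≡130, 43^4≡92, 43^8≡60, 43^16≡162, 43^32≡77 (mod 191).
43^48 = 43^(32+16) ≡ 59 (mod 191).
Check: 59² = 3481 ≡ 43 (mod 191). The two roots are 59 and 132.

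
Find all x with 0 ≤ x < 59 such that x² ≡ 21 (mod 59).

27, 32

Since 59 ≡ 3 (mod 4), a square root of 21 is 21^((59+1)/4) = 21^15 mod 59.
Repeated squaring: 21^2≡28, 21^4≡17, 21^8≡53 (mod 59).
21^15 = 21^(8+4+2+1) ≡ 27 (mod 59).
Check: 27² = 729 ≡ 21 (mod 59). The two roots are 27 and 32.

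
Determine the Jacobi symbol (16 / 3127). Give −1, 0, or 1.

1

Pull out 2^4: since 3127 ≡ 7 (mod 8), (2/3127) = +1, so (2/3127)^4 = +1.
Reached (1/3127) = 1. Collecting the sign flips along the way, the symbol is +1.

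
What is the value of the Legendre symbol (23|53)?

Euler's criterion: (23/53) ≡ 23^26 (mod 53).
23^2 ≡ 52 (mod 53)
23^4 ≡ 1 (mod 53)
23^8 ≡ 1 (mod 53)
23^16 ≡ 1 (mod 53)
23^26 = 23^(16+8+2) ≡ 52 (mod 53).
Result is 52 ≡ −1, so (23/53) = −1.

-1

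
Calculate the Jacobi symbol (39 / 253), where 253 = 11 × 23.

-1

Reciprocity: 39 ≡ 3 and 253 ≡ 1 (mod 4), so (39/253) = +(253/39).
Reduce top mod 39: now compute (19/39).
Reciprocity: 19 ≡ 3 and 39 ≡ 3 (mod 4), so (19/39) = −(39/19).
Reduce top mod 19: now compute (1/19).
Reached (1/19) = 1. Collecting the sign flips along the way, the symbol is -1.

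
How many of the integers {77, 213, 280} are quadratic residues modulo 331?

2

(77/331) = +1 → QR.
(213/331) = -1 → non-residue.
(280/331) = +1 → QR.
Total quadratic residues among the 3: 2.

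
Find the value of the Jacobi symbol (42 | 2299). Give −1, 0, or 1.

Pull out 2: since 2299 ≡ 3 (mod 8), (2/2299) = -1.
Reciprocity: 21 ≡ 1 and 2299 ≡ 3 (mod 4), so (21/2299) = +(2299/21).
Reduce top mod 21: now compute (10/21).
Pull out 2: since 21 ≡ 5 (mod 8), (2/21) = -1.
Reciprocity: 5 ≡ 1 and 21 ≡ 1 (mod 4), so (5/21) = +(21/5).
Reduce top mod 5: now compute (1/5).
Reached (1/5) = 1. Collecting the sign flips along the way, the symbol is +1.

1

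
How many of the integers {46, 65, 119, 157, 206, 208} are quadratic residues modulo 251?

3

(46/251) = -1 → non-residue.
(65/251) = +1 → QR.
(119/251) = +1 → QR.
(157/251) = -1 → non-residue.
(206/251) = -1 → non-residue.
(208/251) = +1 → QR.
Total quadratic residues among the 6: 3.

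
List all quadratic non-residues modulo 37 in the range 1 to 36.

2, 5, 6, 8, 13, 14, 15, 17, 18, 19, 20, 22, 23, 24, 29, 31, 32, 35

Square k = 1,…,18 (k and 37−k give the same square):
1²=1, 2²=4, 3²=9, 4²=16, 5²=25, 6²=36, 7²≡12, 8²≡27, 9²≡7, 10²≡26, 11²≡10, 12²≡33, 13²≡21, 14²≡11, 15²≡3, 16²≡34, 17²≡30, 18²≡28 (mod 37).
The residues are {1, 3, 4, 7, 9, 10, 11, 12, 16, 21, 25, 26, 27, 28, 30, 33, 34, 36}; the non-residues are the remaining 18 nonzero classes.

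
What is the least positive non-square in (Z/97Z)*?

(2/97) = +1, so 2 is a residue.
(3/97) = +1, so 3 is a residue.
(4/97) = +1, so 4 is a residue.
(5/97) = −1, so 5 is the smallest positive non-residue mod 97.

5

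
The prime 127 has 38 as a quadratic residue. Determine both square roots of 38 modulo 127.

61, 66

Since 127 ≡ 3 (mod 4), a square root of 38 is 38^((127+1)/4) = 38^32 mod 127.
Repeated squaring: 38^2≡47, 38^4≡50, 38^8≡87, 38^16≡76, 38^32≡61 (mod 127).
38^32 = 38^(32) ≡ 61 (mod 127).
Check: 61² = 3721 ≡ 38 (mod 127). The two roots are 61 and 66.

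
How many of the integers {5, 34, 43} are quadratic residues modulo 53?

(5/53) = -1 → non-residue.
(34/53) = -1 → non-residue.
(43/53) = +1 → QR.
Total quadratic residues among the 3: 1.

1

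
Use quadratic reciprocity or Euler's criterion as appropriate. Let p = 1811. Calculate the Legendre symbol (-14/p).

First reduce: -14 ≡ 1797 (mod 1811).
Reciprocity: 1797 ≡ 1 and 1811 ≡ 3 (mod 4), so (1797/1811) = +(1811/1797).
Reduce top mod 1797: now compute (14/1797).
Pull out 2: since 1797 ≡ 5 (mod 8), (2/1797) = -1.
Reciprocity: 7 ≡ 3 and 1797 ≡ 1 (mod 4), so (7/1797) = +(1797/7).
Reduce top mod 7: now compute (5/7).
Reciprocity: 5 ≡ 1 and 7 ≡ 3 (mod 4), so (5/7) = +(7/5).
Reduce top mod 5: now compute (2/5).
Pull out 2: since 5 ≡ 5 (mod 8), (2/5) = -1.
Reached (1/5) = 1. Collecting the sign flips along the way, the symbol is +1.

1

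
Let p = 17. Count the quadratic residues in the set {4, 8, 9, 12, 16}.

4

(4/17) = +1 → QR.
(8/17) = +1 → QR.
(9/17) = +1 → QR.
(12/17) = -1 → non-residue.
(16/17) = +1 → QR.
Total quadratic residues among the 5: 4.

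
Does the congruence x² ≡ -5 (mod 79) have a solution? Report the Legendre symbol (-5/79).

-1

First reduce: -5 ≡ 74 (mod 79).
Pull out 2: since 79 ≡ 7 (mod 8), (2/79) = +1.
Reciprocity: 37 ≡ 1 and 79 ≡ 3 (mod 4), so (37/79) = +(79/37).
Reduce top mod 37: now compute (5/37).
Reciprocity: 5 ≡ 1 and 37 ≡ 1 (mod 4), so (5/37) = +(37/5).
Reduce top mod 5: now compute (2/5).
Pull out 2: since 5 ≡ 5 (mod 8), (2/5) = -1.
Reached (1/5) = 1. Collecting the sign flips along the way, the symbol is -1.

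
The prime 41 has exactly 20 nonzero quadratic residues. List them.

Square k = 1,…,20 (k and 41−k give the same square):
1²=1, 2²=4, 3²=9, 4²=16, 5²=25, 6²=36, 7²≡8, 8²≡23, 9²≡40, 10²≡18, 11²≡39, 12²≡21, 13²≡5, 14²≡32, 15²≡20, 16²≡10, 17²≡2, 18²≡37, 19²≡33, 20²≡31 (mod 41).
So the quadratic residues mod 41 are {1, 2, 4, 5, 8, 9, 10, 16, 18, 20, 21, 23, 25, 31, 32, 33, 36, 37, 39, 40}.

1,2,4,5,8,9,10,16,18,20,21,23,25,31,32,33,36,37,39,40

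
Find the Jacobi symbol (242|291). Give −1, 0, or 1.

Pull out 2: since 291 ≡ 3 (mod 8), (2/291) = -1.
Reciprocity: 121 ≡ 1 and 291 ≡ 3 (mod 4), so (121/291) = +(291/121).
Reduce top mod 121: now compute (49/121).
Reciprocity: 49 ≡ 1 and 121 ≡ 1 (mod 4), so (49/121) = +(121/49).
Reduce top mod 49: now compute (23/49).
Reciprocity: 23 ≡ 3 and 49 ≡ 1 (mod 4), so (23/49) = +(49/23).
Reduce top mod 23: now compute (3/23).
Reciprocity: 3 ≡ 3 and 23 ≡ 3 (mod 4), so (3/23) = −(23/3).
Reduce top mod 3: now compute (2/3).
Pull out 2: since 3 ≡ 3 (mod 8), (2/3) = -1.
Reached (1/3) = 1. Collecting the sign flips along the way, the symbol is -1.

-1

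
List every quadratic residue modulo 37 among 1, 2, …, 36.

1 3 4 7 9 10 11 12 16 21 25 26 27 28 30 33 34 36

Square k = 1,…,18 (k and 37−k give the same square):
1²=1, 2²=4, 3²=9, 4²=16, 5²=25, 6²=36, 7²≡12, 8²≡27, 9²≡7, 10²≡26, 11²≡10, 12²≡33, 13²≡21, 14²≡11, 15²≡3, 16²≡34, 17²≡30, 18²≡28 (mod 37).
So the quadratic residues mod 37 are {1, 3, 4, 7, 9, 10, 11, 12, 16, 21, 25, 26, 27, 28, 30, 33, 34, 36}.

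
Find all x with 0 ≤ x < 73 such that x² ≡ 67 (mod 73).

33, 40

73 ≡ 1 (mod 4), so we find a root by search.
Trying successive values, 33² = 1089 ≡ 67 (mod 73). The other root is 73 − 33 = 40.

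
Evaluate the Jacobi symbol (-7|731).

-1

First reduce: -7 ≡ 724 (mod 731).
Pull out 2^2: since 731 ≡ 3 (mod 8), (2/731) = -1, so (2/731)^2 = +1.
Reciprocity: 181 ≡ 1 and 731 ≡ 3 (mod 4), so (181/731) = +(731/181).
Reduce top mod 181: now compute (7/181).
Reciprocity: 7 ≡ 3 and 181 ≡ 1 (mod 4), so (7/181) = +(181/7).
Reduce top mod 7: now compute (6/7).
Pull out 2: since 7 ≡ 7 (mod 8), (2/7) = +1.
Reciprocity: 3 ≡ 3 and 7 ≡ 3 (mod 4), so (3/7) = −(7/3).
Reduce top mod 3: now compute (1/3).
Reached (1/3) = 1. Collecting the sign flips along the way, the symbol is -1.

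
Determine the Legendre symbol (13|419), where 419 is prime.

1

Reciprocity: 13 ≡ 1 and 419 ≡ 3 (mod 4), so (13/419) = +(419/13).
Reduce top mod 13: now compute (3/13).
Reciprocity: 3 ≡ 3 and 13 ≡ 1 (mod 4), so (3/13) = +(13/3).
Reduce top mod 3: now compute (1/3).
Reached (1/3) = 1. Collecting the sign flips along the way, the symbol is +1.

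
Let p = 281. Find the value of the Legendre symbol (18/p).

Euler's criterion: (18/281) ≡ 18^140 (mod 281).
18^2 ≡ 43 (mod 281)
18^4 ≡ 163 (mod 281)
18^8 ≡ 155 (mod 281)
18^16 ≡ 140 (mod 281)
18^32 ≡ 211 (mod 281)
18^64 ≡ 123 (mod 281)
18^128 ≡ 236 (mod 281)
18^140 = 18^(128+8+4) ≡ 1 (mod 281).
Result is 1, so (18/281) = 1.

1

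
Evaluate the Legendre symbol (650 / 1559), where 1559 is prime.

Pull out 2: since 1559 ≡ 7 (mod 8), (2/1559) = +1.
Reciprocity: 325 ≡ 1 and 1559 ≡ 3 (mod 4), so (325/1559) = +(1559/325).
Reduce top mod 325: now compute (259/325).
Reciprocity: 259 ≡ 3 and 325 ≡ 1 (mod 4), so (259/325) = +(325/259).
Reduce top mod 259: now compute (66/259).
Pull out 2: since 259 ≡ 3 (mod 8), (2/259) = -1.
Reciprocity: 33 ≡ 1 and 259 ≡ 3 (mod 4), so (33/259) = +(259/33).
Reduce top mod 33: now compute (28/33).
Pull out 2^2: since 33 ≡ 1 (mod 8), (2/33) = +1, so (2/33)^2 = +1.
Reciprocity: 7 ≡ 3 and 33 ≡ 1 (mod 4), so (7/33) = +(33/7).
Reduce top mod 7: now compute (5/7).
Reciprocity: 5 ≡ 1 and 7 ≡ 3 (mod 4), so (5/7) = +(7/5).
Reduce top mod 5: now compute (2/5).
Pull out 2: since 5 ≡ 5 (mod 8), (2/5) = -1.
Reached (1/5) = 1. Collecting the sign flips along the way, the symbol is +1.

1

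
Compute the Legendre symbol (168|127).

First reduce: 168 ≡ 41 (mod 127).
Reciprocity: 41 ≡ 1 and 127 ≡ 3 (mod 4), so (41/127) = +(127/41).
Reduce top mod 41: now compute (4/41).
Pull out 2^2: since 41 ≡ 1 (mod 8), (2/41) = +1, so (2/41)^2 = +1.
Reached (1/41) = 1. Collecting the sign flips along the way, the symbol is +1.

1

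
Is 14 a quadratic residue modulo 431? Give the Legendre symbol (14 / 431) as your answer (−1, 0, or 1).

-1

Euler's criterion: (14/431) ≡ 14^215 (mod 431).
14^2 ≡ 196 (mod 431)
14^4 ≡ 57 (mod 431)
14^8 ≡ 232 (mod 431)
14^16 ≡ 380 (mod 431)
14^32 ≡ 15 (mod 431)
14^64 ≡ 225 (mod 431)
14^128 ≡ 198 (mod 431)
14^215 = 14^(128+64+16+4+2+1) ≡ 430 (mod 431).
Result is 430 ≡ −1, so (14/431) = −1.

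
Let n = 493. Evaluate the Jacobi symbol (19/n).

Reciprocity: 19 ≡ 3 and 493 ≡ 1 (mod 4), so (19/493) = +(493/19).
Reduce top mod 19: now compute (18/19).
Pull out 2: since 19 ≡ 3 (mod 8), (2/19) = -1.
Reciprocity: 9 ≡ 1 and 19 ≡ 3 (mod 4), so (9/19) = +(19/9).
Reduce top mod 9: now compute (1/9).
Reached (1/9) = 1. Collecting the sign flips along the way, the symbol is -1.

-1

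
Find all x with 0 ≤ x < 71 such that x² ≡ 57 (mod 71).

Since 71 ≡ 3 (mod 4), a square root of 57 is 57^((71+1)/4) = 57^18 mod 71.
Repeated squaring: 57^2≡54, 57^4≡5, 57^8≡25, 57^16≡57 (mod 71).
57^18 = 57^(16+2) ≡ 25 (mod 71).
Check: 25² = 625 ≡ 57 (mod 71). The two roots are 25 and 46.

25, 46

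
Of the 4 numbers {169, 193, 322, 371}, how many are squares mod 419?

1

(169/419) = +1 → QR.
(193/419) = -1 → non-residue.
(322/419) = -1 → non-residue.
(371/419) = -1 → non-residue.
Total quadratic residues among the 4: 1.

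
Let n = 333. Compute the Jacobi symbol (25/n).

1

Reciprocity: 25 ≡ 1 and 333 ≡ 1 (mod 4), so (25/333) = +(333/25).
Reduce top mod 25: now compute (8/25).
Pull out 2^3: since 25 ≡ 1 (mod 8), (2/25) = +1, so (2/25)^3 = +1.
Reached (1/25) = 1. Collecting the sign flips along the way, the symbol is +1.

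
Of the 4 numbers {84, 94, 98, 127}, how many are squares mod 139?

(84/139) = -1 → non-residue.
(94/139) = -1 → non-residue.
(98/139) = -1 → non-residue.
(127/139) = +1 → QR.
Total quadratic residues among the 4: 1.

1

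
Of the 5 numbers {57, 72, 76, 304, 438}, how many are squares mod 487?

3

(57/487) = -1 → non-residue.
(72/487) = +1 → QR.
(76/487) = +1 → QR.
(304/487) = +1 → QR.
(438/487) = -1 → non-residue.
Total quadratic residues among the 5: 3.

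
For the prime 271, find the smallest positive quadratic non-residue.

(2/271) = +1, so 2 is a residue.
(3/271) = −1, so 3 is the smallest positive non-residue mod 271.

3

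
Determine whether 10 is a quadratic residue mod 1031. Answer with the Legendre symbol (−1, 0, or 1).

Euler's criterion: (10/1031) ≡ 10^515 (mod 1031).
10^2 ≡ 100 (mod 1031)
10^4 ≡ 721 (mod 1031)
10^8 ≡ 217 (mod 1031)
10^16 ≡ 694 (mod 1031)
10^32 ≡ 159 (mod 1031)
10^64 ≡ 537 (mod 1031)
10^128 ≡ 720 (mod 1031)
10^256 ≡ 838 (mod 1031)
10^512 ≡ 133 (mod 1031)
10^515 = 10^(512+2+1) ≡ 1 (mod 1031).
Result is 1, so (10/1031) = 1.

1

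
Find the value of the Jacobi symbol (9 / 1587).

0

Reciprocity: 9 ≡ 1 and 1587 ≡ 3 (mod 4), so (9/1587) = +(1587/9).
Reduce top mod 9: now compute (3/9).
Reciprocity: 3 ≡ 3 and 9 ≡ 1 (mod 4), so (3/9) = +(9/3).
Reduce top mod 3: now compute (0/3).
Top reduces to 0: gcd > 1, so the symbol is 0.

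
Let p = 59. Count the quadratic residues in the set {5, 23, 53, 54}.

(5/59) = +1 → QR.
(23/59) = -1 → non-residue.
(53/59) = +1 → QR.
(54/59) = -1 → non-residue.
Total quadratic residues among the 4: 2.

2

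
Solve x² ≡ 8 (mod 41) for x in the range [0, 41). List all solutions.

7, 34

41 ≡ 1 (mod 4), so we find a root by search.
Trying successive values, 7² = 49 ≡ 8 (mod 41). The other root is 41 − 7 = 34.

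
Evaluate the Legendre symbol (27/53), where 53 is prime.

Euler's criterion: (27/53) ≡ 27^26 (mod 53).
27^2 ≡ 40 (mod 53)
27^4 ≡ 10 (mod 53)
27^8 ≡ 47 (mod 53)
27^16 ≡ 36 (mod 53)
27^26 = 27^(16+8+2) ≡ 52 (mod 53).
Result is 52 ≡ −1, so (27/53) = −1.

-1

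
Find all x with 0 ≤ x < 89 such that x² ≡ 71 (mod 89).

31, 58

89 ≡ 1 (mod 4), so we find a root by search.
Trying successive values, 31² = 961 ≡ 71 (mod 89). The other root is 89 − 31 = 58.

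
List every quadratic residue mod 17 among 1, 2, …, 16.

1 2 4 8 9 13 15 16

Square k = 1,…,8 (k and 17−k give the same square):
1²=1, 2²=4, 3²=9, 4²=16, 5²≡8, 6²≡2, 7²≡15, 8²≡13 (mod 17).
So the quadratic residues mod 17 are {1, 2, 4, 8, 9, 13, 15, 16}.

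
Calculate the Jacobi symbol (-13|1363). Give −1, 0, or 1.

First reduce: -13 ≡ 1350 (mod 1363).
Pull out 2: since 1363 ≡ 3 (mod 8), (2/1363) = -1.
Reciprocity: 675 ≡ 3 and 1363 ≡ 3 (mod 4), so (675/1363) = −(1363/675).
Reduce top mod 675: now compute (13/675).
Reciprocity: 13 ≡ 1 and 675 ≡ 3 (mod 4), so (13/675) = +(675/13).
Reduce top mod 13: now compute (12/13).
Pull out 2^2: since 13 ≡ 5 (mod 8), (2/13) = -1, so (2/13)^2 = +1.
Reciprocity: 3 ≡ 3 and 13 ≡ 1 (mod 4), so (3/13) = +(13/3).
Reduce top mod 3: now compute (1/3).
Reached (1/3) = 1. Collecting the sign flips along the way, the symbol is +1.

1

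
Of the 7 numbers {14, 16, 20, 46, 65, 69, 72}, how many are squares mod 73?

5

(14/73) = -1 → non-residue.
(16/73) = +1 → QR.
(20/73) = -1 → non-residue.
(46/73) = +1 → QR.
(65/73) = +1 → QR.
(69/73) = +1 → QR.
(72/73) = +1 → QR.
Total quadratic residues among the 7: 5.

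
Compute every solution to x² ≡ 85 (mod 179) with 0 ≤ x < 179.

Since 179 ≡ 3 (mod 4), a square root of 85 is 85^((179+1)/4) = 85^45 mod 179.
Repeated squaring: 85^2≡65, 85^4≡108, 85^8≡29, 85^16≡125, 85^32≡52 (mod 179).
85^45 = 85^(32+8+4+1) ≡ 117 (mod 179).
Check: 117² = 13689 ≡ 85 (mod 179). The two roots are 62 and 117.

62, 117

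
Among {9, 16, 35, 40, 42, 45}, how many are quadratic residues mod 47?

(9/47) = +1 → QR.
(16/47) = +1 → QR.
(35/47) = -1 → non-residue.
(40/47) = -1 → non-residue.
(42/47) = +1 → QR.
(45/47) = -1 → non-residue.
Total quadratic residues among the 6: 3.

3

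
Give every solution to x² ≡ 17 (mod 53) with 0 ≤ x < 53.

21, 32

53 ≡ 1 (mod 4), so we find a root by search.
Trying successive values, 21² = 441 ≡ 17 (mod 53). The other root is 53 − 21 = 32.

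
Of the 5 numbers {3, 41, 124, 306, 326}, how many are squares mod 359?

(3/359) = +1 → QR.
(41/359) = +1 → QR.
(124/359) = -1 → non-residue.
(306/359) = +1 → QR.
(326/359) = -1 → non-residue.
Total quadratic residues among the 5: 3.

3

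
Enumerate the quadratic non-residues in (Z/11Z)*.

2,6,7,8,10

Square k = 1,…,5 (k and 11−k give the same square):
1²=1, 2²=4, 3²=9, 4²≡5, 5²≡3 (mod 11).
The residues are {1, 3, 4, 5, 9}; the non-residues are the remaining 5 nonzero classes.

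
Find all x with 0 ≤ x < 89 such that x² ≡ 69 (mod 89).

89 ≡ 1 (mod 4), so we find a root by search.
Trying successive values, 43² = 1849 ≡ 69 (mod 89). The other root is 89 − 43 = 46.

43, 46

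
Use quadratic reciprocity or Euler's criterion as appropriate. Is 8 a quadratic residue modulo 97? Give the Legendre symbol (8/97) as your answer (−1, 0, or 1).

1

Pull out 2^3: since 97 ≡ 1 (mod 8), (2/97) = +1, so (2/97)^3 = +1.
Reached (1/97) = 1. Collecting the sign flips along the way, the symbol is +1.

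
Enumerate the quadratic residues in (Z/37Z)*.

1 3 4 7 9 10 11 12 16 21 25 26 27 28 30 33 34 36

Square k = 1,…,18 (k and 37−k give the same square):
1²=1, 2²=4, 3²=9, 4²=16, 5²=25, 6²=36, 7²≡12, 8²≡27, 9²≡7, 10²≡26, 11²≡10, 12²≡33, 13²≡21, 14²≡11, 15²≡3, 16²≡34, 17²≡30, 18²≡28 (mod 37).
So the quadratic residues mod 37 are {1, 3, 4, 7, 9, 10, 11, 12, 16, 21, 25, 26, 27, 28, 30, 33, 34, 36}.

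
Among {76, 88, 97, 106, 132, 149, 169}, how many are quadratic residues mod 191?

3

(76/191) = -1 → non-residue.
(88/191) = -1 → non-residue.
(97/191) = +1 → QR.
(106/191) = -1 → non-residue.
(132/191) = -1 → non-residue.
(149/191) = +1 → QR.
(169/191) = +1 → QR.
Total quadratic residues among the 7: 3.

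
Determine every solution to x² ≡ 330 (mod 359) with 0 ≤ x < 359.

164, 195

Since 359 ≡ 3 (mod 4), a square root of 330 is 330^((359+1)/4) = 330^90 mod 359.
Repeated squaring: 330^2≡123, 330^4≡51, 330^8≡88, 330^16≡205, 330^32≡22, 330^64≡125 (mod 359).
330^90 = 330^(64+16+8+2) ≡ 164 (mod 359).
Check: 164² = 26896 ≡ 330 (mod 359). The two roots are 164 and 195.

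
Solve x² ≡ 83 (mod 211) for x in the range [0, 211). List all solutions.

Since 211 ≡ 3 (mod 4), a square root of 83 is 83^((211+1)/4) = 83^53 mod 211.
Repeated squaring: 83^2≡137, 83^4≡201, 83^8≡100, 83^16≡83, 83^32≡137 (mod 211).
83^53 = 83^(32+16+4+1) ≡ 100 (mod 211).
Check: 100² = 10000 ≡ 83 (mod 211). The two roots are 100 and 111.

100, 111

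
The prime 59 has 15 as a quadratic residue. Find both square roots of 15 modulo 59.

Since 59 ≡ 3 (mod 4), a square root of 15 is 15^((59+1)/4) = 15^15 mod 59.
Repeated squaring: 15^2≡48, 15^4≡3, 15^8≡9 (mod 59).
15^15 = 15^(8+4+2+1) ≡ 29 (mod 59).
Check: 29² = 841 ≡ 15 (mod 59). The two roots are 29 and 30.

29, 30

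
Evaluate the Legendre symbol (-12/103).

Euler's criterion: (-12/103) ≡ 91^51 (mod 103).
91^2 ≡ 41 (mod 103)
91^4 ≡ 33 (mod 103)
91^8 ≡ 59 (mod 103)
91^16 ≡ 82 (mod 103)
91^32 ≡ 29 (mod 103)
91^51 = 91^(32+16+2+1) ≡ 1 (mod 103).
Result is 1, so (-12/103) = 1.

1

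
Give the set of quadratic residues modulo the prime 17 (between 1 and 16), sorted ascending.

1,2,4,8,9,13,15,16

Square k = 1,…,8 (k and 17−k give the same square):
1²=1, 2²=4, 3²=9, 4²=16, 5²≡8, 6²≡2, 7²≡15, 8²≡13 (mod 17).
So the quadratic residues mod 17 are {1, 2, 4, 8, 9, 13, 15, 16}.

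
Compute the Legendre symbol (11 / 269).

Reciprocity: 11 ≡ 3 and 269 ≡ 1 (mod 4), so (11/269) = +(269/11).
Reduce top mod 11: now compute (5/11).
Reciprocity: 5 ≡ 1 and 11 ≡ 3 (mod 4), so (5/11) = +(11/5).
Reduce top mod 5: now compute (1/5).
Reached (1/5) = 1. Collecting the sign flips along the way, the symbol is +1.

1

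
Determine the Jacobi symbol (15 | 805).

0

Reciprocity: 15 ≡ 3 and 805 ≡ 1 (mod 4), so (15/805) = +(805/15).
Reduce top mod 15: now compute (10/15).
Pull out 2: since 15 ≡ 7 (mod 8), (2/15) = +1.
Reciprocity: 5 ≡ 1 and 15 ≡ 3 (mod 4), so (5/15) = +(15/5).
Reduce top mod 5: now compute (0/5).
Top reduces to 0: gcd > 1, so the symbol is 0.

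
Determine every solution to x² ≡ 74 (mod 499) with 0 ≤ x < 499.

Since 499 ≡ 3 (mod 4), a square root of 74 is 74^((499+1)/4) = 74^125 mod 499.
Repeated squaring: 74^2≡486, 74^4≡169, 74^8≡118, 74^16≡451, 74^32≡308, 74^64≡54 (mod 499).
74^125 = 74^(64+32+16+8+4+1) ≡ 81 (mod 499).
Check: 81² = 6561 ≡ 74 (mod 499). The two roots are 81 and 418.

81, 418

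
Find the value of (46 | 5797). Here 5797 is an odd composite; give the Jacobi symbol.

Pull out 2: since 5797 ≡ 5 (mod 8), (2/5797) = -1.
Reciprocity: 23 ≡ 3 and 5797 ≡ 1 (mod 4), so (23/5797) = +(5797/23).
Reduce top mod 23: now compute (1/23).
Reached (1/23) = 1. Collecting the sign flips along the way, the symbol is -1.

-1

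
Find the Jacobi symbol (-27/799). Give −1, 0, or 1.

1

First reduce: -27 ≡ 772 (mod 799).
Pull out 2^2: since 799 ≡ 7 (mod 8), (2/799) = +1, so (2/799)^2 = +1.
Reciprocity: 193 ≡ 1 and 799 ≡ 3 (mod 4), so (193/799) = +(799/193).
Reduce top mod 193: now compute (27/193).
Reciprocity: 27 ≡ 3 and 193 ≡ 1 (mod 4), so (27/193) = +(193/27).
Reduce top mod 27: now compute (4/27).
Pull out 2^2: since 27 ≡ 3 (mod 8), (2/27) = -1, so (2/27)^2 = +1.
Reached (1/27) = 1. Collecting the sign flips along the way, the symbol is +1.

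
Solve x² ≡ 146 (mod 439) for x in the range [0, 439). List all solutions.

32, 407

Since 439 ≡ 3 (mod 4), a square root of 146 is 146^((439+1)/4) = 146^110 mod 439.
Repeated squaring: 146^2≡244, 146^4≡271, 146^8≡128, 146^16≡141, 146^32≡126, 146^64≡72 (mod 439).
146^110 = 146^(64+32+8+4+2) ≡ 32 (mod 439).
Check: 32² = 1024 ≡ 146 (mod 439). The two roots are 32 and 407.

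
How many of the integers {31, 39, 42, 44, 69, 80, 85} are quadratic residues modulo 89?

6

(31/89) = -1 → non-residue.
(39/89) = +1 → QR.
(42/89) = +1 → QR.
(44/89) = +1 → QR.
(69/89) = +1 → QR.
(80/89) = +1 → QR.
(85/89) = +1 → QR.
Total quadratic residues among the 7: 6.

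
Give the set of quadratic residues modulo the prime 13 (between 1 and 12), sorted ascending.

Square k = 1,…,6 (k and 13−k give the same square):
1²=1, 2²=4, 3²=9, 4²≡3, 5²≡12, 6²≡10 (mod 13).
So the quadratic residues mod 13 are {1, 3, 4, 9, 10, 12}.

1 3 4 9 10 12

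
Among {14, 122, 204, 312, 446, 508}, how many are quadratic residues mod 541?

(14/541) = -1 → non-residue.
(122/541) = +1 → QR.
(204/541) = -1 → non-residue.
(312/541) = +1 → QR.
(446/541) = +1 → QR.
(508/541) = -1 → non-residue.
Total quadratic residues among the 6: 3.

3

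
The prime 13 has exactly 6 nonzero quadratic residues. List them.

Square k = 1,…,6 (k and 13−k give the same square):
1²=1, 2²=4, 3²=9, 4²≡3, 5²≡12, 6²≡10 (mod 13).
So the quadratic residues mod 13 are {1, 3, 4, 9, 10, 12}.

1,3,4,9,10,12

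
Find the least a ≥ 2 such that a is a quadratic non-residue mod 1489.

7

(2/1489) = +1, so 2 is a residue.
(3/1489) = +1, so 3 is a residue.
(4/1489) = +1, so 4 is a residue.
(5/1489) = +1, so 5 is a residue.
(6/1489) = +1, so 6 is a residue.
(7/1489) = −1, so 7 is the smallest positive non-residue mod 1489.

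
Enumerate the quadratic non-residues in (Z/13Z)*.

2 5 6 7 8 11

Square k = 1,…,6 (k and 13−k give the same square):
1²=1, 2²=4, 3²=9, 4²≡3, 5²≡12, 6²≡10 (mod 13).
The residues are {1, 3, 4, 9, 10, 12}; the non-residues are the remaining 6 nonzero classes.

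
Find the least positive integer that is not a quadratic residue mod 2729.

(2/2729) = +1, so 2 is a residue.
(3/2729) = −1, so 3 is the smallest positive non-residue mod 2729.

3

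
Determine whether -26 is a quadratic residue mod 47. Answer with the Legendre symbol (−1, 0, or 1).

First reduce: -26 ≡ 21 (mod 47).
Reciprocity: 21 ≡ 1 and 47 ≡ 3 (mod 4), so (21/47) = +(47/21).
Reduce top mod 21: now compute (5/21).
Reciprocity: 5 ≡ 1 and 21 ≡ 1 (mod 4), so (5/21) = +(21/5).
Reduce top mod 5: now compute (1/5).
Reached (1/5) = 1. Collecting the sign flips along the way, the symbol is +1.

1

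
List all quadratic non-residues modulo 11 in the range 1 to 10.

2,6,7,8,10

Square k = 1,…,5 (k and 11−k give the same square):
1²=1, 2²=4, 3²=9, 4²≡5, 5²≡3 (mod 11).
The residues are {1, 3, 4, 5, 9}; the non-residues are the remaining 5 nonzero classes.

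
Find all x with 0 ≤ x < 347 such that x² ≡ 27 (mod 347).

62, 285

Since 347 ≡ 3 (mod 4), a square root of 27 is 27^((347+1)/4) = 27^87 mod 347.
Repeated squaring: 27^2≡35, 27^4≡184, 27^8≡197, 27^16≡292, 27^32≡249, 27^64≡235 (mod 347).
27^87 = 27^(64+16+4+2+1) ≡ 285 (mod 347).
Check: 285² = 81225 ≡ 27 (mod 347). The two roots are 62 and 285.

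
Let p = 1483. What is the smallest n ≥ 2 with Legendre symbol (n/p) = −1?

2

(2/1483) = −1, so 2 is the smallest positive non-residue mod 1483.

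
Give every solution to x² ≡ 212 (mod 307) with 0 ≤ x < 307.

Since 307 ≡ 3 (mod 4), a square root of 212 is 212^((307+1)/4) = 212^77 mod 307.
Repeated squaring: 212^2≡122, 212^4≡148, 212^8≡107, 212^16≡90, 212^32≡118, 212^64≡109 (mod 307).
212^77 = 212^(64+8+4+1) ≡ 121 (mod 307).
Check: 121² = 14641 ≡ 212 (mod 307). The two roots are 121 and 186.

121, 186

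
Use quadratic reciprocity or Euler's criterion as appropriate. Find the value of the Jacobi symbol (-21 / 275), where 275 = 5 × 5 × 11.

1

First reduce: -21 ≡ 254 (mod 275).
Pull out 2: since 275 ≡ 3 (mod 8), (2/275) = -1.
Reciprocity: 127 ≡ 3 and 275 ≡ 3 (mod 4), so (127/275) = −(275/127).
Reduce top mod 127: now compute (21/127).
Reciprocity: 21 ≡ 1 and 127 ≡ 3 (mod 4), so (21/127) = +(127/21).
Reduce top mod 21: now compute (1/21).
Reached (1/21) = 1. Collecting the sign flips along the way, the symbol is +1.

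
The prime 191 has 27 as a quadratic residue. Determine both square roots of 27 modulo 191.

72, 119

Since 191 ≡ 3 (mod 4), a square root of 27 is 27^((191+1)/4) = 27^48 mod 191.
Repeated squaring: 27^2≡156, 27^4≡79, 27^8≡129, 27^16≡24, 27^32≡3 (mod 191).
27^48 = 27^(32+16) ≡ 72 (mod 191).
Check: 72² = 5184 ≡ 27 (mod 191). The two roots are 72 and 119.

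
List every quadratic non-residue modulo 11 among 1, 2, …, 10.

2,6,7,8,10

Square k = 1,…,5 (k and 11−k give the same square):
1²=1, 2²=4, 3²=9, 4²≡5, 5²≡3 (mod 11).
The residues are {1, 3, 4, 5, 9}; the non-residues are the remaining 5 nonzero classes.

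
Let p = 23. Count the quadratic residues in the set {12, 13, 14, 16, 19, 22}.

3

(12/23) = +1 → QR.
(13/23) = +1 → QR.
(14/23) = -1 → non-residue.
(16/23) = +1 → QR.
(19/23) = -1 → non-residue.
(22/23) = -1 → non-residue.
Total quadratic residues among the 6: 3.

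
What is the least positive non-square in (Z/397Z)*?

2

(2/397) = −1, so 2 is the smallest positive non-residue mod 397.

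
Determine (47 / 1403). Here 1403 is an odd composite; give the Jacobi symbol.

Reciprocity: 47 ≡ 3 and 1403 ≡ 3 (mod 4), so (47/1403) = −(1403/47).
Reduce top mod 47: now compute (40/47).
Pull out 2^3: since 47 ≡ 7 (mod 8), (2/47) = +1, so (2/47)^3 = +1.
Reciprocity: 5 ≡ 1 and 47 ≡ 3 (mod 4), so (5/47) = +(47/5).
Reduce top mod 5: now compute (2/5).
Pull out 2: since 5 ≡ 5 (mod 8), (2/5) = -1.
Reached (1/5) = 1. Collecting the sign flips along the way, the symbol is +1.

1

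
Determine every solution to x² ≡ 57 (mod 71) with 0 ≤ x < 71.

Since 71 ≡ 3 (mod 4), a square root of 57 is 57^((71+1)/4) = 57^18 mod 71.
Repeated squaring: 57^2≡54, 57^4≡5, 57^8≡25, 57^16≡57 (mod 71).
57^18 = 57^(16+2) ≡ 25 (mod 71).
Check: 25² = 625 ≡ 57 (mod 71). The two roots are 25 and 46.

25, 46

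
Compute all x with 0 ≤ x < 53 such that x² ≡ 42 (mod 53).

53 ≡ 1 (mod 4), so we find a root by search.
Trying successive values, 25² = 625 ≡ 42 (mod 53). The other root is 53 − 25 = 28.

25, 28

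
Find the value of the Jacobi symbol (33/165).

Reciprocity: 33 ≡ 1 and 165 ≡ 1 (mod 4), so (33/165) = +(165/33).
Reduce top mod 33: now compute (0/33).
Top reduces to 0: gcd > 1, so the symbol is 0.

0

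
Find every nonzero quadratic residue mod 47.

Square k = 1,…,23 (k and 47−k give the same square):
1²=1, 2²=4, 3²=9, 4²=16, 5²=25, 6²=36, 7²≡2, 8²≡17, 9²≡34, 10²≡6, 11²≡27, 12²≡3, 13²≡28, 14²≡8, 15²≡37, 16²≡21, 17²≡7, 18²≡42, 19²≡32, 20²≡24, 21²≡18, 22²≡14, 23²≡12 (mod 47).
So the quadratic residues mod 47 are {1, 2, 3, 4, 6, 7, 8, 9, 12, 14, 16, 17, 18, 21, 24, 25, 27, 28, 32, 34, 36, 37, 42}.

1,2,3,4,6,7,8,9,12,14,16,17,18,21,24,25,27,28,32,34,36,37,42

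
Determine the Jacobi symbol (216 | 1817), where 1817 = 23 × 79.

Pull out 2^3: since 1817 ≡ 1 (mod 8), (2/1817) = +1, so (2/1817)^3 = +1.
Reciprocity: 27 ≡ 3 and 1817 ≡ 1 (mod 4), so (27/1817) = +(1817/27).
Reduce top mod 27: now compute (8/27).
Pull out 2^3: since 27 ≡ 3 (mod 8), (2/27) = -1, so (2/27)^3 = -1.
Reached (1/27) = 1. Collecting the sign flips along the way, the symbol is -1.

-1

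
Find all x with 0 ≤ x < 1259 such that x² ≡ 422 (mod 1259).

Since 1259 ≡ 3 (mod 4), a square root of 422 is 422^((1259+1)/4) = 422^315 mod 1259.
Repeated squaring: 422^2≡565, 422^4≡698, 422^8≡1230, 422^16≡841, 422^32≡982, 422^64≡1189, 422^128≡1123, 422^256≡870 (mod 1259).
422^315 = 422^(256+32+16+8+2+1) ≡ 1218 (mod 1259).
Check: 1218² = 1483524 ≡ 422 (mod 1259). The two roots are 41 and 1218.

41, 1218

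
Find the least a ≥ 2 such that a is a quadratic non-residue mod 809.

(2/809) = +1, so 2 is a residue.
(3/809) = −1, so 3 is the smallest positive non-residue mod 809.

3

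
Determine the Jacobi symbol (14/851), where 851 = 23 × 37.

1

Pull out 2: since 851 ≡ 3 (mod 8), (2/851) = -1.
Reciprocity: 7 ≡ 3 and 851 ≡ 3 (mod 4), so (7/851) = −(851/7).
Reduce top mod 7: now compute (4/7).
Pull out 2^2: since 7 ≡ 7 (mod 8), (2/7) = +1, so (2/7)^2 = +1.
Reached (1/7) = 1. Collecting the sign flips along the way, the symbol is +1.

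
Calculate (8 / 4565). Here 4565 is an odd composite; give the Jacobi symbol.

Pull out 2^3: since 4565 ≡ 5 (mod 8), (2/4565) = -1, so (2/4565)^3 = -1.
Reached (1/4565) = 1. Collecting the sign flips along the way, the symbol is -1.

-1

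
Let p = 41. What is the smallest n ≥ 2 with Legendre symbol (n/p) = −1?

3

(2/41) = +1, so 2 is a residue.
(3/41) = −1, so 3 is the smallest positive non-residue mod 41.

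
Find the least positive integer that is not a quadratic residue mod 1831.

3

(2/1831) = +1, so 2 is a residue.
(3/1831) = −1, so 3 is the smallest positive non-residue mod 1831.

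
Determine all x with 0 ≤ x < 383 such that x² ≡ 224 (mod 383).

Since 383 ≡ 3 (mod 4), a square root of 224 is 224^((383+1)/4) = 224^96 mod 383.
Repeated squaring: 224^2≡3, 224^4≡9, 224^8≡81, 224^16≡50, 224^32≡202, 224^64≡206 (mod 383).
224^96 = 224^(64+32) ≡ 248 (mod 383).
Check: 248² = 61504 ≡ 224 (mod 383). The two roots are 135 and 248.

135, 248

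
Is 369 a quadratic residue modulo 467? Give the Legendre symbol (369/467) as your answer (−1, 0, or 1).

1

Reciprocity: 369 ≡ 1 and 467 ≡ 3 (mod 4), so (369/467) = +(467/369).
Reduce top mod 369: now compute (98/369).
Pull out 2: since 369 ≡ 1 (mod 8), (2/369) = +1.
Reciprocity: 49 ≡ 1 and 369 ≡ 1 (mod 4), so (49/369) = +(369/49).
Reduce top mod 49: now compute (26/49).
Pull out 2: since 49 ≡ 1 (mod 8), (2/49) = +1.
Reciprocity: 13 ≡ 1 and 49 ≡ 1 (mod 4), so (13/49) = +(49/13).
Reduce top mod 13: now compute (10/13).
Pull out 2: since 13 ≡ 5 (mod 8), (2/13) = -1.
Reciprocity: 5 ≡ 1 and 13 ≡ 1 (mod 4), so (5/13) = +(13/5).
Reduce top mod 5: now compute (3/5).
Reciprocity: 3 ≡ 3 and 5 ≡ 1 (mod 4), so (3/5) = +(5/3).
Reduce top mod 3: now compute (2/3).
Pull out 2: since 3 ≡ 3 (mod 8), (2/3) = -1.
Reached (1/3) = 1. Collecting the sign flips along the way, the symbol is +1.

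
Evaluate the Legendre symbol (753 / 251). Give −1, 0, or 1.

0

First reduce: 753 ≡ 0 (mod 251).
Top reduces to 0: gcd > 1, so the symbol is 0.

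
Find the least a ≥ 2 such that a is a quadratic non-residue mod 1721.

(2/1721) = +1, so 2 is a residue.
(3/1721) = −1, so 3 is the smallest positive non-residue mod 1721.

3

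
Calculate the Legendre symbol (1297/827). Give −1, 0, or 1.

First reduce: 1297 ≡ 470 (mod 827).
Pull out 2: since 827 ≡ 3 (mod 8), (2/827) = -1.
Reciprocity: 235 ≡ 3 and 827 ≡ 3 (mod 4), so (235/827) = −(827/235).
Reduce top mod 235: now compute (122/235).
Pull out 2: since 235 ≡ 3 (mod 8), (2/235) = -1.
Reciprocity: 61 ≡ 1 and 235 ≡ 3 (mod 4), so (61/235) = +(235/61).
Reduce top mod 61: now compute (52/61).
Pull out 2^2: since 61 ≡ 5 (mod 8), (2/61) = -1, so (2/61)^2 = +1.
Reciprocity: 13 ≡ 1 and 61 ≡ 1 (mod 4), so (13/61) = +(61/13).
Reduce top mod 13: now compute (9/13).
Reciprocity: 9 ≡ 1 and 13 ≡ 1 (mod 4), so (9/13) = +(13/9).
Reduce top mod 9: now compute (4/9).
Pull out 2^2: since 9 ≡ 1 (mod 8), (2/9) = +1, so (2/9)^2 = +1.
Reached (1/9) = 1. Collecting the sign flips along the way, the symbol is -1.

-1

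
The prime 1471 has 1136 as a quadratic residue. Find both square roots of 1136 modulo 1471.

Since 1471 ≡ 3 (mod 4), a square root of 1136 is 1136^((1471+1)/4) = 1136^368 mod 1471.
Repeated squaring: 1136^2≡429, 1136^4≡166, 1136^8≡1078, 1136^16≡1465, 1136^32≡36, 1136^64≡1296, 1136^128≡1205, 1136^256≡148 (mod 1471).
1136^368 = 1136^(256+64+32+16) ≡ 187 (mod 1471).
Check: 187² = 34969 ≡ 1136 (mod 1471). The two roots are 187 and 1284.

187, 1284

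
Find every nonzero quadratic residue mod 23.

Square k = 1,…,11 (k and 23−k give the same square):
1²=1, 2²=4, 3²=9, 4²=16, 5²≡2, 6²≡13, 7²≡3, 8²≡18, 9²≡12, 10²≡8, 11²≡6 (mod 23).
So the quadratic residues mod 23 are {1, 2, 3, 4, 6, 8, 9, 12, 13, 16, 18}.

1 2 3 4 6 8 9 12 13 16 18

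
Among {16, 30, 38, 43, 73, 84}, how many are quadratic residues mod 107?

(16/107) = +1 → QR.
(30/107) = +1 → QR.
(38/107) = -1 → non-residue.
(43/107) = -1 → non-residue.
(73/107) = -1 → non-residue.
(84/107) = -1 → non-residue.
Total quadratic residues among the 6: 2.

2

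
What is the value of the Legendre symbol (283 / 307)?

Reciprocity: 283 ≡ 3 and 307 ≡ 3 (mod 4), so (283/307) = −(307/283).
Reduce top mod 283: now compute (24/283).
Pull out 2^3: since 283 ≡ 3 (mod 8), (2/283) = -1, so (2/283)^3 = -1.
Reciprocity: 3 ≡ 3 and 283 ≡ 3 (mod 4), so (3/283) = −(283/3).
Reduce top mod 3: now compute (1/3).
Reached (1/3) = 1. Collecting the sign flips along the way, the symbol is -1.

-1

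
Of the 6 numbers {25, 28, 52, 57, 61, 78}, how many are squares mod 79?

(25/79) = +1 → QR.
(28/79) = -1 → non-residue.
(52/79) = +1 → QR.
(57/79) = -1 → non-residue.
(61/79) = -1 → non-residue.
(78/79) = -1 → non-residue.
Total quadratic residues among the 6: 2.

2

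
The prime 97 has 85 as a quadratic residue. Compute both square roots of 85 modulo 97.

97 ≡ 1 (mod 4), so we find a root by search.
Trying successive values, 45² = 2025 ≡ 85 (mod 97). The other root is 97 − 45 = 52.

45, 52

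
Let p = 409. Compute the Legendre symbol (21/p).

-1

Reciprocity: 21 ≡ 1 and 409 ≡ 1 (mod 4), so (21/409) = +(409/21).
Reduce top mod 21: now compute (10/21).
Pull out 2: since 21 ≡ 5 (mod 8), (2/21) = -1.
Reciprocity: 5 ≡ 1 and 21 ≡ 1 (mod 4), so (5/21) = +(21/5).
Reduce top mod 5: now compute (1/5).
Reached (1/5) = 1. Collecting the sign flips along the way, the symbol is -1.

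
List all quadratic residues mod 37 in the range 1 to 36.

1,3,4,7,9,10,11,12,16,21,25,26,27,28,30,33,34,36

Square k = 1,…,18 (k and 37−k give the same square):
1²=1, 2²=4, 3²=9, 4²=16, 5²=25, 6²=36, 7²≡12, 8²≡27, 9²≡7, 10²≡26, 11²≡10, 12²≡33, 13²≡21, 14²≡11, 15²≡3, 16²≡34, 17²≡30, 18²≡28 (mod 37).
So the quadratic residues mod 37 are {1, 3, 4, 7, 9, 10, 11, 12, 16, 21, 25, 26, 27, 28, 30, 33, 34, 36}.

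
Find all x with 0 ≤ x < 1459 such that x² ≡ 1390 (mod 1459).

656, 803

Since 1459 ≡ 3 (mod 4), a square root of 1390 is 1390^((1459+1)/4) = 1390^365 mod 1459.
Repeated squaring: 1390^2≡384, 1390^4≡97, 1390^8≡655, 1390^16≡79, 1390^32≡405, 1390^64≡617, 1390^128≡1349, 1390^256≡428 (mod 1459).
1390^365 = 1390^(256+64+32+8+4+1) ≡ 803 (mod 1459).
Check: 803² = 644809 ≡ 1390 (mod 1459). The two roots are 656 and 803.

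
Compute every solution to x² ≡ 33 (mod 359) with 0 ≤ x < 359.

Since 359 ≡ 3 (mod 4), a square root of 33 is 33^((359+1)/4) = 33^90 mod 359.
Repeated squaring: 33^2≡12, 33^4≡144, 33^8≡273, 33^16≡216, 33^32≡345, 33^64≡196 (mod 359).
33^90 = 33^(64+16+8+2) ≡ 266 (mod 359).
Check: 266² = 70756 ≡ 33 (mod 359). The two roots are 93 and 266.

93, 266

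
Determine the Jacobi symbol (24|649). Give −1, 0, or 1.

1

Pull out 2^3: since 649 ≡ 1 (mod 8), (2/649) = +1, so (2/649)^3 = +1.
Reciprocity: 3 ≡ 3 and 649 ≡ 1 (mod 4), so (3/649) = +(649/3).
Reduce top mod 3: now compute (1/3).
Reached (1/3) = 1. Collecting the sign flips along the way, the symbol is +1.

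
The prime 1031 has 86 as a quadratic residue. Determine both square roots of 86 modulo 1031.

Since 1031 ≡ 3 (mod 4), a square root of 86 is 86^((1031+1)/4) = 86^258 mod 1031.
Repeated squaring: 86^2≡179, 86^4≡80, 86^8≡214, 86^16≡432, 86^32≡13, 86^64≡169, 86^128≡724, 86^256≡428 (mod 1031).
86^258 = 86^(256+2) ≡ 318 (mod 1031).
Check: 318² = 101124 ≡ 86 (mod 1031). The two roots are 318 and 713.

318, 713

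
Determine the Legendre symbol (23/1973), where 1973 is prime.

Reciprocity: 23 ≡ 3 and 1973 ≡ 1 (mod 4), so (23/1973) = +(1973/23).
Reduce top mod 23: now compute (18/23).
Pull out 2: since 23 ≡ 7 (mod 8), (2/23) = +1.
Reciprocity: 9 ≡ 1 and 23 ≡ 3 (mod 4), so (9/23) = +(23/9).
Reduce top mod 9: now compute (5/9).
Reciprocity: 5 ≡ 1 and 9 ≡ 1 (mod 4), so (5/9) = +(9/5).
Reduce top mod 5: now compute (4/5).
Pull out 2^2: since 5 ≡ 5 (mod 8), (2/5) = -1, so (2/5)^2 = +1.
Reached (1/5) = 1. Collecting the sign flips along the way, the symbol is +1.

1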